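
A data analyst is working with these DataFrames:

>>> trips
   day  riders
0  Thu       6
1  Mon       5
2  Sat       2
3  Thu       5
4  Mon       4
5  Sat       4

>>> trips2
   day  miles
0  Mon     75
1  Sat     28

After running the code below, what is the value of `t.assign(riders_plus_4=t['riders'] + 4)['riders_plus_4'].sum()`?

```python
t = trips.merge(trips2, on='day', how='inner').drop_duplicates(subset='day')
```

merge on 'day' (how='inner') → 4 rows:
   day  riders  miles
0  Mon       5     75
1  Sat       2     28
2  Mon       4     75
3  Sat       4     28
drop duplicate day (keep=first):
   day  riders  miles
0  Mon       5     75
1  Sat       2     28
add column riders_plus_4 = t['riders'] + 4:
   day  riders  miles  riders_plus_4
0  Mon       5     75              9
1  Sat       2     28              6
The sum of column 'riders_plus_4' is 15.

15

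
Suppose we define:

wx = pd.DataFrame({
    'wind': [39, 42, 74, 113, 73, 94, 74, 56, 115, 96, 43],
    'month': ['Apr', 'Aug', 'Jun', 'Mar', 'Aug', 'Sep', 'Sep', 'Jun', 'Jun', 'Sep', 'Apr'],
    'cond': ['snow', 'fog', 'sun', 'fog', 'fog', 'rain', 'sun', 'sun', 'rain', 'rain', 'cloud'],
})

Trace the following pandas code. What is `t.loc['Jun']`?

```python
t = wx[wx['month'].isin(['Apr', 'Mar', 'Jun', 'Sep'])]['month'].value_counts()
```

3

filter rows where month in ['Apr', 'Mar', 'Jun', 'Sep']:
    wind month   cond
0     39   Apr   snow
2     74   Jun    sun
3    113   Mar    fog
5     94   Sep   rain
6     74   Sep    sun
7     56   Jun    sun
8    115   Jun   rain
9     96   Sep   rain
10    43   Apr  cloud
value_counts of month:
month
Jun    3
Sep    3
Apr    2
Mar    1
Name: count, dtype: int64
So loc['Jun'] = 3.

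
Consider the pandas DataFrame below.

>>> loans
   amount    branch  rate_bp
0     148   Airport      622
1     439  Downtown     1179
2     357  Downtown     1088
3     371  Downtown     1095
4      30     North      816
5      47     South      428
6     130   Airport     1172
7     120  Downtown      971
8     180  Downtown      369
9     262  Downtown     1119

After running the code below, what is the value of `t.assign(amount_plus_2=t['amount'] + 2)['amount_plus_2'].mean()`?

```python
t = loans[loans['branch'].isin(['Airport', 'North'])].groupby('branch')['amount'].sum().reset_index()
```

filter rows where branch in ['Airport', 'North']:
   amount   branch  rate_bp
0     148  Airport      622
4      30    North      816
6     130  Airport     1172
group by branch, sum of amount:
branch
Airport    278
North       30
Name: amount, dtype: int64
reset_index():
    branch  amount
0  Airport     278
1    North      30
add column amount_plus_2 = t['amount'] + 2:
    branch  amount  amount_plus_2
0  Airport     278            280
1    North      30             32
mean of column 'amount_plus_2' → 156.0

156.0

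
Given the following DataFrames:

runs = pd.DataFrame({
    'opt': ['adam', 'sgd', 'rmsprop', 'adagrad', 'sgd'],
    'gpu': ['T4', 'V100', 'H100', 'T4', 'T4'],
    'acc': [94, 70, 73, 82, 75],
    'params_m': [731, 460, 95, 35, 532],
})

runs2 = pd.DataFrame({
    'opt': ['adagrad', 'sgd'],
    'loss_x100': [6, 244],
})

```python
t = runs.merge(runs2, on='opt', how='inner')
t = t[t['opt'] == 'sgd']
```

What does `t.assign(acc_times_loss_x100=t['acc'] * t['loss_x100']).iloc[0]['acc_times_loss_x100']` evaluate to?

merge on 'opt' (how='inner') → 3 rows:
       opt   gpu  acc  params_m  loss_x100
0      sgd  V100   70       460        244
1  adagrad    T4   82        35          6
2      sgd    T4   75       532        244
filter rows where opt == 'sgd':
   opt   gpu  acc  params_m  loss_x100
0  sgd  V100   70       460        244
2  sgd    T4   75       532        244
add column acc_times_loss_x100 = t['acc'] * t['loss_x100']:
   opt   gpu  acc  params_m  loss_x100  acc_times_loss_x100
0  sgd  V100   70       460        244                17080
2  sgd    T4   75       532        244                18300

17080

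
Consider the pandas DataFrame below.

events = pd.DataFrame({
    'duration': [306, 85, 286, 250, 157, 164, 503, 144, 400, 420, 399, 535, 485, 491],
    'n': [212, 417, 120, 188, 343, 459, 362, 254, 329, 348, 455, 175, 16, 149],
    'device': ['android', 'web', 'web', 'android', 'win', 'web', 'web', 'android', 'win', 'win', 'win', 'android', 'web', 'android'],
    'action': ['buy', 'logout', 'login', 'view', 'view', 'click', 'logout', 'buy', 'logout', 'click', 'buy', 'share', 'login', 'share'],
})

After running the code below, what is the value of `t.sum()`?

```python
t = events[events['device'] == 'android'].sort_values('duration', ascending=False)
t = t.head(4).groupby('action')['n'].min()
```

filter rows where device == 'android':
    duration    n   device action
0        306  212  android    buy
3        250  188  android   view
7        144  254  android    buy
11       535  175  android  share
13       491  149  android  share
sort by duration descending:
    duration    n   device action
11       535  175  android  share
13       491  149  android  share
0        306  212  android    buy
3        250  188  android   view
7        144  254  android    buy
take first 4 rows:
    duration    n   device action
11       535  175  android  share
13       491  149  android  share
0        306  212  android    buy
3        250  188  android   view
group by action, min of n:
action
buy      212
share    149
view     188
Name: n, dtype: int64
Then the sum of the resulting series: 549

549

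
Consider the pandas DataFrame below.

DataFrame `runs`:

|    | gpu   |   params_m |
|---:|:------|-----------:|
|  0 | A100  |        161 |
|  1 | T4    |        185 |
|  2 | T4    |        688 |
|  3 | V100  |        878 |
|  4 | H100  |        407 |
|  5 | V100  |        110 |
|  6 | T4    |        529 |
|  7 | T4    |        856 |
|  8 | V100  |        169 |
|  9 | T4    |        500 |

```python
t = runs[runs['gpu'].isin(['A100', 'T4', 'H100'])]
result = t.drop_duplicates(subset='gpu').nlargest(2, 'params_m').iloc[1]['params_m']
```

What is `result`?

filter rows where gpu in ['A100', 'T4', 'H100']:
    gpu  params_m
0  A100       161
1    T4       185
2    T4       688
4  H100       407
6    T4       529
7    T4       856
9    T4       500
drop duplicate gpu (keep=first):
    gpu  params_m
0  A100       161
1    T4       185
4  H100       407
take 2 rows with largest params_m:
    gpu  params_m
4  H100       407
1    T4       185

185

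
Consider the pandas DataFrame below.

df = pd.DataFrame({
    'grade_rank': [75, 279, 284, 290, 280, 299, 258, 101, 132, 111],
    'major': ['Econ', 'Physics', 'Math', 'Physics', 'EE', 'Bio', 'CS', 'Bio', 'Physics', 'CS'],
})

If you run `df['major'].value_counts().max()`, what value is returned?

value_counts of major:
major
Physics    3
Bio        2
CS         2
Econ       1
Math       1
EE         1
Name: count, dtype: int64

3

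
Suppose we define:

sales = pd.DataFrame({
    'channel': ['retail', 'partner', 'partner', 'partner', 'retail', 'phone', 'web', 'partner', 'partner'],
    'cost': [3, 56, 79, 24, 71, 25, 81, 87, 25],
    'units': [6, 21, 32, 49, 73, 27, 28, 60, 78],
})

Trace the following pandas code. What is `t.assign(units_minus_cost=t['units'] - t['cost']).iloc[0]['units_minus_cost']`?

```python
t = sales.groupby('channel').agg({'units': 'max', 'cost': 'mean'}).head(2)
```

23.8

group by channel: max(units), mean(cost):
         units  cost
channel             
partner     78  54.2
phone       27  25.0
retail      73  37.0
web         28  81.0
take first 2 rows:
         units  cost
channel             
partner     78  54.2
phone       27  25.0
add column units_minus_cost = t['units'] - t['cost']:
         units  cost  units_minus_cost
channel                               
partner     78  54.2              23.8
phone       27  25.0               2.0
The value at position 0, column 'units_minus_cost' is 23.8.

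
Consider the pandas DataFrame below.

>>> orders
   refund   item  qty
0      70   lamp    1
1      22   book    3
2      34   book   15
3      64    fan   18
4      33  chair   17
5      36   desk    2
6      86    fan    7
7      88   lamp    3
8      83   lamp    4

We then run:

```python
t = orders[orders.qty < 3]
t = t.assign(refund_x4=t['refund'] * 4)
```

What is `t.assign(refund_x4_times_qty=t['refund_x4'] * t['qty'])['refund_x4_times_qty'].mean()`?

284.0

filter rows where qty < 3:
   refund  item  qty
0      70  lamp    1
5      36  desk    2
add column refund_x4 = t['refund'] * 4:
   refund  item  qty  refund_x4
0      70  lamp    1        280
5      36  desk    2        144
add column refund_x4_times_qty = t['refund_x4'] * t['qty']:
   refund  item  qty  refund_x4  refund_x4_times_qty
0      70  lamp    1        280                  280
5      36  desk    2        144                  288
Finally, mean of column 'refund_x4_times_qty' = 284.0.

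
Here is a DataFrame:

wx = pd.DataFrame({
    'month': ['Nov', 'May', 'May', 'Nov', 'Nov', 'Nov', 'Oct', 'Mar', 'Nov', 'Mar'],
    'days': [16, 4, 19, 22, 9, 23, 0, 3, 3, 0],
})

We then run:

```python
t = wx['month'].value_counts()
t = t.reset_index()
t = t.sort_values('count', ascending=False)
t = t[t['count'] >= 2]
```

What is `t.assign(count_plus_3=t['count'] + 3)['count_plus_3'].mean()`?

6.0

value_counts of month:
month
Nov    5
May    2
Mar    2
Oct    1
Name: count, dtype: int64
reset_index():
  month  count
0   Nov      5
1   May      2
2   Mar      2
3   Oct      1
sort by count descending:
  month  count
0   Nov      5
1   May      2
2   Mar      2
3   Oct      1
filter rows where count >= 2:
  month  count
0   Nov      5
1   May      2
2   Mar      2
add column count_plus_3 = t['count'] + 3:
  month  count  count_plus_3
0   Nov      5             8
1   May      2             5
2   Mar      2             5
Taking the mean of column 'count_plus_3' gives 6.0.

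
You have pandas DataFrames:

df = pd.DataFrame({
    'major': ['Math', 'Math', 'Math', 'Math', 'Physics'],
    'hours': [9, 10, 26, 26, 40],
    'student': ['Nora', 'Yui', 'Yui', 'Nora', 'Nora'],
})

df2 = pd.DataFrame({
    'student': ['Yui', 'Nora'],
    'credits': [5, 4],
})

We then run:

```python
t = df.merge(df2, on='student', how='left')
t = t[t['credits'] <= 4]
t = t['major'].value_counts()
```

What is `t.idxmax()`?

Math

merge on 'student' (how='left') → 5 rows:
     major  hours student  credits
0     Math      9    Nora        4
1     Math     10     Yui        5
2     Math     26     Yui        5
3     Math     26    Nora        4
4  Physics     40    Nora        4
filter rows where credits <= 4:
     major  hours student  credits
0     Math      9    Nora        4
3     Math     26    Nora        4
4  Physics     40    Nora        4
value_counts of major:
major
Math       2
Physics    1
Name: count, dtype: int64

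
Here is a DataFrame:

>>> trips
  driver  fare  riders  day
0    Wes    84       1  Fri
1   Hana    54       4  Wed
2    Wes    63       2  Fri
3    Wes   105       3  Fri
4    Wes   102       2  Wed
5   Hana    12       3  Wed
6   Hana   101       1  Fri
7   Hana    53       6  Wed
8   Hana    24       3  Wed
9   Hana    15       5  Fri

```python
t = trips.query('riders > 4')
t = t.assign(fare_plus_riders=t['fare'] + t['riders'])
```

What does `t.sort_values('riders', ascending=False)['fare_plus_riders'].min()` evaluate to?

20

filter rows where riders > 4:
  driver  fare  riders  day
7   Hana    53       6  Wed
9   Hana    15       5  Fri
add column fare_plus_riders = t['fare'] + t['riders']:
  driver  fare  riders  day  fare_plus_riders
7   Hana    53       6  Wed                59
9   Hana    15       5  Fri                20
sort by riders descending:
  driver  fare  riders  day  fare_plus_riders
7   Hana    53       6  Wed                59
9   Hana    15       5  Fri                20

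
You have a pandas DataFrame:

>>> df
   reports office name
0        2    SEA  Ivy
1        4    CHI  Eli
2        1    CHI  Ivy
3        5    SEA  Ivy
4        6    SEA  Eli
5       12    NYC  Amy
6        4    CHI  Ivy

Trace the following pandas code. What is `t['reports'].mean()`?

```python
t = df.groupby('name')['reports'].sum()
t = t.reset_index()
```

group by name, sum of reports:
name
Amy    12
Eli    10
Ivy    12
Name: reports, dtype: int64
reset_index():
  name  reports
0  Amy       12
1  Eli       10
2  Ivy       12
Then the mean of column 'reports': 11.3333333333

11.3333333333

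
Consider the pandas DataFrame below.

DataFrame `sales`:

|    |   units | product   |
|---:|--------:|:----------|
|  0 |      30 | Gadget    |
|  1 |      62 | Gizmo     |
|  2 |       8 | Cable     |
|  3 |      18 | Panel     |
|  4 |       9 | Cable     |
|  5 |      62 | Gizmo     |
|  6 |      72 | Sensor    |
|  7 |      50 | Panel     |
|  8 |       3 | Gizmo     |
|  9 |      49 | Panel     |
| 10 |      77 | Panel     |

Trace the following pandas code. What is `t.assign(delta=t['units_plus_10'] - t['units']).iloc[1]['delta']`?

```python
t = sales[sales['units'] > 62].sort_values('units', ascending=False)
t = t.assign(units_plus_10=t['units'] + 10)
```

10

filter rows where units > 62:
    units product
6      72  Sensor
10     77   Panel
sort by units descending:
    units product
10     77   Panel
6      72  Sensor
add column units_plus_10 = t['units'] + 10:
    units product  units_plus_10
10     77   Panel             87
6      72  Sensor             82
add column delta = t['units_plus_10'] - t['units']:
    units product  units_plus_10  delta
10     77   Panel             87     10
6      72  Sensor             82     10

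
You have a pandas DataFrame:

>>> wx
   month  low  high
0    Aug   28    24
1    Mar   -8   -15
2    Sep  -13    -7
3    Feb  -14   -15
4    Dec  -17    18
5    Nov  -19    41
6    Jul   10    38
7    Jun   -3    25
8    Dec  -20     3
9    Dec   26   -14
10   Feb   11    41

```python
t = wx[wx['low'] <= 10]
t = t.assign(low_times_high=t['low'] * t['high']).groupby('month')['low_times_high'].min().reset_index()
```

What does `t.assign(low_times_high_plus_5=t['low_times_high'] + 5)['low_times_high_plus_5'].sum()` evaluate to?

-324

filter rows where low <= 10:
  month  low  high
1   Mar   -8   -15
2   Sep  -13    -7
3   Feb  -14   -15
4   Dec  -17    18
5   Nov  -19    41
6   Jul   10    38
7   Jun   -3    25
8   Dec  -20     3
add column low_times_high = t['low'] * t['high']:
  month  low  high  low_times_high
1   Mar   -8   -15             120
2   Sep  -13    -7              91
3   Feb  -14   -15             210
4   Dec  -17    18            -306
5   Nov  -19    41            -779
6   Jul   10    38             380
7   Jun   -3    25             -75
8   Dec  -20     3             -60
group by month, min of low_times_high:
month
Dec   -306
Feb    210
Jul    380
Jun    -75
Mar    120
Nov   -779
Sep     91
Name: low_times_high, dtype: int64
reset_index():
  month  low_times_high
0   Dec            -306
1   Feb             210
2   Jul             380
3   Jun             -75
4   Mar             120
5   Nov            -779
6   Sep              91
add column low_times_high_plus_5 = t['low_times_high'] + 5:
  month  low_times_high  low_times_high_plus_5
0   Dec            -306                   -301
1   Feb             210                    215
2   Jul             380                    385
3   Jun             -75                    -70
4   Mar             120                    125
5   Nov            -779                   -774
6   Sep              91                     96
The sum of column 'low_times_high_plus_5' is -324.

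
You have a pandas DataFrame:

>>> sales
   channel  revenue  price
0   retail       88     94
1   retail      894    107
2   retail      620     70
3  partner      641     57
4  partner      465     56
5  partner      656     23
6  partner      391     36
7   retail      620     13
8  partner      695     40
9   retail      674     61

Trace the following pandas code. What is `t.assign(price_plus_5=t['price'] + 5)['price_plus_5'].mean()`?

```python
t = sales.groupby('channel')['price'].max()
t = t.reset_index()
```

87.0

group by channel, max of price:
channel
partner     57
retail     107
Name: price, dtype: int64
reset_index():
   channel  price
0  partner     57
1   retail    107
add column price_plus_5 = t['price'] + 5:
   channel  price  price_plus_5
0  partner     57            62
1   retail    107           112
Taking the mean of column 'price_plus_5' gives 87.0.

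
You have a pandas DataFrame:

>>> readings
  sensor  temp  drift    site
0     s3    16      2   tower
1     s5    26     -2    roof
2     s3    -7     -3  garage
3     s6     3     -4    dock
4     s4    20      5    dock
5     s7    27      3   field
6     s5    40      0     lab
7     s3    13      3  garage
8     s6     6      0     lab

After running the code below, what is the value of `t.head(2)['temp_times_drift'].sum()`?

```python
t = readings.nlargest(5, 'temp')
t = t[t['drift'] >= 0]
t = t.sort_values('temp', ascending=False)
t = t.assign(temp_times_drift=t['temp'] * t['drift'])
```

81

take 5 rows with largest temp:
  sensor  temp  drift   site
6     s5    40      0    lab
5     s7    27      3  field
1     s5    26     -2   roof
4     s4    20      5   dock
0     s3    16      2  tower
filter rows where drift >= 0:
  sensor  temp  drift   site
6     s5    40      0    lab
5     s7    27      3  field
4     s4    20      5   dock
0     s3    16      2  tower
sort by temp descending:
  sensor  temp  drift   site
6     s5    40      0    lab
5     s7    27      3  field
4     s4    20      5   dock
0     s3    16      2  tower
add column temp_times_drift = t['temp'] * t['drift']:
  sensor  temp  drift   site  temp_times_drift
6     s5    40      0    lab                 0
5     s7    27      3  field                81
4     s4    20      5   dock               100
0     s3    16      2  tower                32
take first 2 rows:
  sensor  temp  drift   site  temp_times_drift
6     s5    40      0    lab                 0
5     s7    27      3  field                81
Hence 81.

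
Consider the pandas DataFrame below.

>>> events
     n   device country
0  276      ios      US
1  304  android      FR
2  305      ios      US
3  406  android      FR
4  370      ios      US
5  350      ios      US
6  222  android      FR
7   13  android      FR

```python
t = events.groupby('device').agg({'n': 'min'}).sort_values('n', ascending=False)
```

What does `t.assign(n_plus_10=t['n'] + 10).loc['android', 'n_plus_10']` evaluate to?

23

group by device, min of n:
           n
device      
android   13
ios      276
sort by n descending:
           n
device      
ios      276
android   13
add column n_plus_10 = t['n'] + 10:
           n  n_plus_10
device                 
ios      276        286
android   13         23
Taking the value at row 'android', column 'n_plus_10' gives 23.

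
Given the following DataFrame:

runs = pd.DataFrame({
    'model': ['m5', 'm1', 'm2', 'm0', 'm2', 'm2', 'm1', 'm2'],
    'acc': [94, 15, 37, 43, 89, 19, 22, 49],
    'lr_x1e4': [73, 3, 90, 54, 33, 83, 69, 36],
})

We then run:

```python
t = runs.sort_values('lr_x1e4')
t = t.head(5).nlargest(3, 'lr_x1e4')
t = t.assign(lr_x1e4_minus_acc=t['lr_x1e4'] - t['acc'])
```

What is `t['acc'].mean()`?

sort by lr_x1e4:
  model  acc  lr_x1e4
1    m1   15        3
4    m2   89       33
7    m2   49       36
3    m0   43       54
6    m1   22       69
0    m5   94       73
5    m2   19       83
2    m2   37       90
take first 5 rows:
  model  acc  lr_x1e4
1    m1   15        3
4    m2   89       33
7    m2   49       36
3    m0   43       54
6    m1   22       69
take 3 rows with largest lr_x1e4:
  model  acc  lr_x1e4
6    m1   22       69
3    m0   43       54
7    m2   49       36
add column lr_x1e4_minus_acc = t['lr_x1e4'] - t['acc']:
  model  acc  lr_x1e4  lr_x1e4_minus_acc
6    m1   22       69                 47
3    m0   43       54                 11
7    m2   49       36                -13
The mean of column 'acc' is 38.0.

38.0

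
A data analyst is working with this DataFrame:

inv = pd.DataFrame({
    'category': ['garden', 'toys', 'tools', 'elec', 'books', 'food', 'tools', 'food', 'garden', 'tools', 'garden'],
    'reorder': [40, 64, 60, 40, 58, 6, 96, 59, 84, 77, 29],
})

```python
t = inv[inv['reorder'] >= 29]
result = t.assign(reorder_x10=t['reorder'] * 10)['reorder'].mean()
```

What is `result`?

filter rows where reorder >= 29:
   category  reorder
0    garden       40
1      toys       64
2     tools       60
3      elec       40
4     books       58
6     tools       96
7      food       59
8    garden       84
9     tools       77
10   garden       29
add column reorder_x10 = t['reorder'] * 10:
   category  reorder  reorder_x10
0    garden       40          400
1      toys       64          640
2     tools       60          600
3      elec       40          400
4     books       58          580
6     tools       96          960
7      food       59          590
8    garden       84          840
9     tools       77          770
10   garden       29          290

60.7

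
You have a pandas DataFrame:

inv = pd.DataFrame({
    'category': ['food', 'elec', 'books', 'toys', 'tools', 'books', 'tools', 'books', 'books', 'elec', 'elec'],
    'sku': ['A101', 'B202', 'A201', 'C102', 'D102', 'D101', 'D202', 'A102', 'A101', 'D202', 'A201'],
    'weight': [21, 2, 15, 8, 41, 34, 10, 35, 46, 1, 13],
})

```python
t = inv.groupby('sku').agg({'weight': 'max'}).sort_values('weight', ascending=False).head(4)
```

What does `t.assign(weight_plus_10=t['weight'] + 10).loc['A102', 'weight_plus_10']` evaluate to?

group by sku, max of weight:
      weight
sku         
A101      46
A102      35
A201      15
B202       2
C102       8
D101      34
D102      41
D202      10
sort by weight descending:
      weight
sku         
A101      46
D102      41
A102      35
D101      34
A201      15
D202      10
C102       8
B202       2
take first 4 rows:
      weight
sku         
A101      46
D102      41
A102      35
D101      34
add column weight_plus_10 = t['weight'] + 10:
      weight  weight_plus_10
sku                         
A101      46              56
D102      41              51
A102      35              45
D101      34              44
Taking the value at row 'A102', column 'weight_plus_10' gives 45.

45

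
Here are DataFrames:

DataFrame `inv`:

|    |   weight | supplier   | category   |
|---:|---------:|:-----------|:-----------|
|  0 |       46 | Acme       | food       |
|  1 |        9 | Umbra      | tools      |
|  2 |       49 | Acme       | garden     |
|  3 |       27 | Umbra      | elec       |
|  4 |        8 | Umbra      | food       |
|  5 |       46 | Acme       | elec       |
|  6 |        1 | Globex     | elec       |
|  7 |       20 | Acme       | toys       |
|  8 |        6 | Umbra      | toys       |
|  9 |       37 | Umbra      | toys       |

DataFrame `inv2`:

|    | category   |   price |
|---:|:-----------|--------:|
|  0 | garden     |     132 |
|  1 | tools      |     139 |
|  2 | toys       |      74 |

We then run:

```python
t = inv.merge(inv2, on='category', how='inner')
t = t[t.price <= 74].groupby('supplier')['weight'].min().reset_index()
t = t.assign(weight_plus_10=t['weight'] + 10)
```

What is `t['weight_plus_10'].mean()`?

merge on 'category' (how='inner') → 5 rows:
   weight supplier category  price
0       9    Umbra    tools    139
1      49     Acme   garden    132
2      20     Acme     toys     74
3       6    Umbra     toys     74
4      37    Umbra     toys     74
filter rows where price <= 74:
   weight supplier category  price
2      20     Acme     toys     74
3       6    Umbra     toys     74
4      37    Umbra     toys     74
group by supplier, min of weight:
supplier
Acme     20
Umbra     6
Name: weight, dtype: int64
reset_index():
  supplier  weight
0     Acme      20
1    Umbra       6
add column weight_plus_10 = t['weight'] + 10:
  supplier  weight  weight_plus_10
0     Acme      20              30
1    Umbra       6              16
Hence 23.0.

23.0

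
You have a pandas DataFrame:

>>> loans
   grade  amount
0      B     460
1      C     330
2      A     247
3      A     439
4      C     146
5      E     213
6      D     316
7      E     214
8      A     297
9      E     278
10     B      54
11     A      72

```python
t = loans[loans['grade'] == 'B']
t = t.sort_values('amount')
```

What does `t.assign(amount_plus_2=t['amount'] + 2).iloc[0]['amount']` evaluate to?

filter rows where grade == 'B':
   grade  amount
0      B     460
10     B      54
sort by amount:
   grade  amount
10     B      54
0      B     460
add column amount_plus_2 = t['amount'] + 2:
   grade  amount  amount_plus_2
10     B      54             56
0      B     460            462

54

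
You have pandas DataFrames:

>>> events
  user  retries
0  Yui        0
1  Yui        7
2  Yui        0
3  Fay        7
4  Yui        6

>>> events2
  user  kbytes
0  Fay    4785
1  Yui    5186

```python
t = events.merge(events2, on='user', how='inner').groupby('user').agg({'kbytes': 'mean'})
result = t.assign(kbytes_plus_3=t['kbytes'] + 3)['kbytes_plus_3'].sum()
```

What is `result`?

merge on 'user' (how='inner') → 5 rows:
  user  retries  kbytes
0  Yui        0    5186
1  Yui        7    5186
2  Yui        0    5186
3  Fay        7    4785
4  Yui        6    5186
group by user, mean of kbytes:
      kbytes
user        
Fay   4785.0
Yui   5186.0
add column kbytes_plus_3 = t['kbytes'] + 3:
      kbytes  kbytes_plus_3
user                       
Fay   4785.0         4788.0
Yui   5186.0         5189.0
Finally, sum of column 'kbytes_plus_3' = 9977.0.

9977.0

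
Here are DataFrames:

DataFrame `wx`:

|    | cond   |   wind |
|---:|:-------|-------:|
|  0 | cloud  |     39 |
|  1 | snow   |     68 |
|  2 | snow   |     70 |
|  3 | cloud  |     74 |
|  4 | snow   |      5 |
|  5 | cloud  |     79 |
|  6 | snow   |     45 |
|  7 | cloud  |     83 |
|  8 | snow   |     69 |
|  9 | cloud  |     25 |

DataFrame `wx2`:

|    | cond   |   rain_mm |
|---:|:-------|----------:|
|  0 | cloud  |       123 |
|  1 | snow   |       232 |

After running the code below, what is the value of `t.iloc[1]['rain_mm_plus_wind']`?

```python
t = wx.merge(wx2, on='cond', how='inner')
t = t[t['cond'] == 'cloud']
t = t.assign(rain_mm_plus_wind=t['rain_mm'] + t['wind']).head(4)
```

merge on 'cond' (how='inner') → 10 rows:
    cond  wind  rain_mm
0  cloud    39      123
1   snow    68      232
2   snow    70      232
3  cloud    74      123
4   snow     5      232
5  cloud    79      123
6   snow    45      232
7  cloud    83      123
8   snow    69      232
9  cloud    25      123
filter rows where cond == 'cloud':
    cond  wind  rain_mm
0  cloud    39      123
3  cloud    74      123
5  cloud    79      123
7  cloud    83      123
9  cloud    25      123
add column rain_mm_plus_wind = t['rain_mm'] + t['wind']:
    cond  wind  rain_mm  rain_mm_plus_wind
0  cloud    39      123                162
3  cloud    74      123                197
5  cloud    79      123                202
7  cloud    83      123                206
9  cloud    25      123                148
take first 4 rows:
    cond  wind  rain_mm  rain_mm_plus_wind
0  cloud    39      123                162
3  cloud    74      123                197
5  cloud    79      123                202
7  cloud    83      123                206

197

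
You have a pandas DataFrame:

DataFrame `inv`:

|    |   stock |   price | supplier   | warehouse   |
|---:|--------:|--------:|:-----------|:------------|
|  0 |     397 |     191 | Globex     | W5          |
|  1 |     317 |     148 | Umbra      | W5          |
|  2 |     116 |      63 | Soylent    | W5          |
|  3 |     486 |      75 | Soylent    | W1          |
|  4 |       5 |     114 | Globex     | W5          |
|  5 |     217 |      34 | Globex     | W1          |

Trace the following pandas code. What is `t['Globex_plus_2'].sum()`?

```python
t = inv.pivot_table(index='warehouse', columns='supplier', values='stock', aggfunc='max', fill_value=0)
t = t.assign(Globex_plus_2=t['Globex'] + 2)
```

618

pivot: rows=warehouse, cols=supplier, max(stock):
supplier   Globex  Soylent  Umbra
warehouse                        
W1            217      486      0
W5            397      116    317
add column Globex_plus_2 = t['Globex'] + 2:
supplier   Globex  Soylent  Umbra  Globex_plus_2
warehouse                                       
W1            217      486      0            219
W5            397      116    317            399
So sum() = 618.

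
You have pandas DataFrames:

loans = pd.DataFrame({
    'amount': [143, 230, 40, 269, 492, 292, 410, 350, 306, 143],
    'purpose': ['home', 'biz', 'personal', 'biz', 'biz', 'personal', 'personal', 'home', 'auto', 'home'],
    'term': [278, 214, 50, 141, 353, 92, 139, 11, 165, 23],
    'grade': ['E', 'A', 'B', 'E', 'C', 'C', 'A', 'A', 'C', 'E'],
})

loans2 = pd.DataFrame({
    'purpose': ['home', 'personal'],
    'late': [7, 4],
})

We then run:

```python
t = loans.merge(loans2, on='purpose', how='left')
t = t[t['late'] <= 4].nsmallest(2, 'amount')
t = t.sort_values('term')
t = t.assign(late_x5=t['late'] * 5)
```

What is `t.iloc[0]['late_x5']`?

20.0

merge on 'purpose' (how='left') → 10 rows:
   amount   purpose  term grade  late
0     143      home   278     E   7.0
1     230       biz   214     A   NaN
2      40  personal    50     B   4.0
3     269       biz   141     E   NaN
4     492       biz   353     C   NaN
5     292  personal    92     C   4.0
6     410  personal   139     A   4.0
7     350      home    11     A   7.0
8     306      auto   165     C   NaN
9     143      home    23     E   7.0
filter rows where late <= 4:
   amount   purpose  term grade  late
2      40  personal    50     B   4.0
5     292  personal    92     C   4.0
6     410  personal   139     A   4.0
take 2 rows with smallest amount:
   amount   purpose  term grade  late
2      40  personal    50     B   4.0
5     292  personal    92     C   4.0
sort by term:
   amount   purpose  term grade  late
2      40  personal    50     B   4.0
5     292  personal    92     C   4.0
add column late_x5 = t['late'] * 5:
   amount   purpose  term grade  late  late_x5
2      40  personal    50     B   4.0     20.0
5     292  personal    92     C   4.0     20.0
Finally, value at position 0, column 'late_x5' = 20.0.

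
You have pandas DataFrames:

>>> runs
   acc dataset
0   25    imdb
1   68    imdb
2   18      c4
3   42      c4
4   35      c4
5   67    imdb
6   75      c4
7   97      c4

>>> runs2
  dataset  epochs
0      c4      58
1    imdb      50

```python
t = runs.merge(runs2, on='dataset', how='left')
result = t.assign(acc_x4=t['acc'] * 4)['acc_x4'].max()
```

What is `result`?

merge on 'dataset' (how='left') → 8 rows:
   acc dataset  epochs
0   25    imdb      50
1   68    imdb      50
2   18      c4      58
3   42      c4      58
4   35      c4      58
5   67    imdb      50
6   75      c4      58
7   97      c4      58
add column acc_x4 = t['acc'] * 4:
   acc dataset  epochs  acc_x4
0   25    imdb      50     100
1   68    imdb      50     272
2   18      c4      58      72
3   42      c4      58     168
4   35      c4      58     140
5   67    imdb      50     268
6   75      c4      58     300
7   97      c4      58     388
Finally, max of column 'acc_x4' = 388.

388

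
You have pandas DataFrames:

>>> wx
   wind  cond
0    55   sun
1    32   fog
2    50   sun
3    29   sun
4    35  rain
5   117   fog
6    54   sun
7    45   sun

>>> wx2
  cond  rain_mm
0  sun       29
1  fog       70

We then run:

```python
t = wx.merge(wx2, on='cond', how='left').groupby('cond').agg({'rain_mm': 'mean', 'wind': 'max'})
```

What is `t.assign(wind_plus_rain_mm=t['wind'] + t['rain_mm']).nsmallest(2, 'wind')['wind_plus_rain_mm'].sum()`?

merge on 'cond' (how='left') → 8 rows:
   wind  cond  rain_mm
0    55   sun     29.0
1    32   fog     70.0
2    50   sun     29.0
3    29   sun     29.0
4    35  rain      NaN
5   117   fog     70.0
6    54   sun     29.0
7    45   sun     29.0
group by cond: mean(rain_mm), max(wind):
      rain_mm  wind
cond               
fog      70.0   117
rain      NaN    35
sun      29.0    55
add column wind_plus_rain_mm = t['wind'] + t['rain_mm']:
      rain_mm  wind  wind_plus_rain_mm
cond                                  
fog      70.0   117              187.0
rain      NaN    35                NaN
sun      29.0    55               84.0
take 2 rows with smallest wind:
      rain_mm  wind  wind_plus_rain_mm
cond                                  
rain      NaN    35                NaN
sun      29.0    55               84.0
The sum of column 'wind_plus_rain_mm' is 84.0.

84.0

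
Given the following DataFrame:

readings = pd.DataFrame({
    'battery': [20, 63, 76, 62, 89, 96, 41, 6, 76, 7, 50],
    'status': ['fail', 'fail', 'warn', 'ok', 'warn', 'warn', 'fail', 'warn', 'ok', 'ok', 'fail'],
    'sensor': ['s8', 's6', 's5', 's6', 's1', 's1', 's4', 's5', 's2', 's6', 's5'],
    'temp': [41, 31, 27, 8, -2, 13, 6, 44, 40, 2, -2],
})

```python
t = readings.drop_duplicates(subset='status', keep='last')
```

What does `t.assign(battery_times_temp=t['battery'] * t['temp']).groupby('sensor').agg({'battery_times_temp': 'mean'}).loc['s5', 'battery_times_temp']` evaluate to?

82.0

drop duplicate status (keep=last):
    battery status sensor  temp
7         6   warn     s5    44
9         7     ok     s6     2
10       50   fail     s5    -2
add column battery_times_temp = t['battery'] * t['temp']:
    battery status sensor  temp  battery_times_temp
7         6   warn     s5    44                 264
9         7     ok     s6     2                  14
10       50   fail     s5    -2                -100
group by sensor, mean of battery_times_temp:
        battery_times_temp
sensor                    
s5                    82.0
s6                    14.0
The value at row 's5', column 'battery_times_temp' is 82.0.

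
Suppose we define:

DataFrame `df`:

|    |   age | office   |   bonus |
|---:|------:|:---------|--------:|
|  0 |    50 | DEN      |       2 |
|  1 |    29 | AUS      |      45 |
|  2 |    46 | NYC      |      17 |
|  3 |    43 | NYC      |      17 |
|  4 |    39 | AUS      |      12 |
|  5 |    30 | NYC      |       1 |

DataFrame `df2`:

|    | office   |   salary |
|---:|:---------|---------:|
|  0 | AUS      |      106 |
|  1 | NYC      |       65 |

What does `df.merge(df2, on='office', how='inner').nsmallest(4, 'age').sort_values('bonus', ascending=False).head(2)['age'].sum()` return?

72

merge on 'office' (how='inner') → 5 rows:
   age office  bonus  salary
0   29    AUS     45     106
1   46    NYC     17      65
2   43    NYC     17      65
3   39    AUS     12     106
4   30    NYC      1      65
take 4 rows with smallest age:
   age office  bonus  salary
0   29    AUS     45     106
4   30    NYC      1      65
3   39    AUS     12     106
2   43    NYC     17      65
sort by bonus descending:
   age office  bonus  salary
0   29    AUS     45     106
2   43    NYC     17      65
3   39    AUS     12     106
4   30    NYC      1      65
take first 2 rows:
   age office  bonus  salary
0   29    AUS     45     106
2   43    NYC     17      65
Hence 72.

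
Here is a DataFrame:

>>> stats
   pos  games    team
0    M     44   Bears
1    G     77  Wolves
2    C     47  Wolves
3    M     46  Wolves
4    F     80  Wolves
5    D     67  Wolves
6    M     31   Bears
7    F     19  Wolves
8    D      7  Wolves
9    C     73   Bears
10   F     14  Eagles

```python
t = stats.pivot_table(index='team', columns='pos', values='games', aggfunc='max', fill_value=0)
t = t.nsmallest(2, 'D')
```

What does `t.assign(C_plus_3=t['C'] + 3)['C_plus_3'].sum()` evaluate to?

pivot: rows=team, cols=pos, max(games):
pos      C   D   F   G   M
team                      
Bears   73   0   0   0  44
Eagles   0   0  14   0   0
Wolves  47  67  80  77  46
take 2 rows with smallest D:
pos      C  D   F  G   M
team                    
Bears   73  0   0  0  44
Eagles   0  0  14  0   0
add column C_plus_3 = t['C'] + 3:
pos      C  D   F  G   M  C_plus_3
team                              
Bears   73  0   0  0  44        76
Eagles   0  0  14  0   0         3
Finally, sum of column 'C_plus_3' = 79.

79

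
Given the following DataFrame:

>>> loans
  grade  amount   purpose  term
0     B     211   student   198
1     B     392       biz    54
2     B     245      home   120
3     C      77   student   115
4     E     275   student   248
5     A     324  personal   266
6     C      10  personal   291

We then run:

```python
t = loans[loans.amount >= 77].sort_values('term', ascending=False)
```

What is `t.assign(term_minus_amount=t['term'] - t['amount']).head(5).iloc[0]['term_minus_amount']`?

-58

filter rows where amount >= 77:
  grade  amount   purpose  term
0     B     211   student   198
1     B     392       biz    54
2     B     245      home   120
3     C      77   student   115
4     E     275   student   248
5     A     324  personal   266
sort by term descending:
  grade  amount   purpose  term
5     A     324  personal   266
4     E     275   student   248
0     B     211   student   198
2     B     245      home   120
3     C      77   student   115
1     B     392       biz    54
add column term_minus_amount = t['term'] - t['amount']:
  grade  amount   purpose  term  term_minus_amount
5     A     324  personal   266                -58
4     E     275   student   248                -27
0     B     211   student   198                -13
2     B     245      home   120               -125
3     C      77   student   115                 38
1     B     392       biz    54               -338
take first 5 rows:
  grade  amount   purpose  term  term_minus_amount
5     A     324  personal   266                -58
4     E     275   student   248                -27
0     B     211   student   198                -13
2     B     245      home   120               -125
3     C      77   student   115                 38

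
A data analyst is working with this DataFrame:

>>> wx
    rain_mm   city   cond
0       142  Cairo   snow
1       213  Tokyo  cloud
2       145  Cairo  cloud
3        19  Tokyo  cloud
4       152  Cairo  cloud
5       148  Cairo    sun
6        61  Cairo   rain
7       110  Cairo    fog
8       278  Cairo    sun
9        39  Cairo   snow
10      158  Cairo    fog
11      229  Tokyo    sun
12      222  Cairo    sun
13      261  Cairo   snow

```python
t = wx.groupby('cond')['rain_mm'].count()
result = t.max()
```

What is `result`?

4

group by cond, count of rain_mm:
cond
cloud    4
fog      2
rain     1
snow     3
sun      4
Name: rain_mm, dtype: int64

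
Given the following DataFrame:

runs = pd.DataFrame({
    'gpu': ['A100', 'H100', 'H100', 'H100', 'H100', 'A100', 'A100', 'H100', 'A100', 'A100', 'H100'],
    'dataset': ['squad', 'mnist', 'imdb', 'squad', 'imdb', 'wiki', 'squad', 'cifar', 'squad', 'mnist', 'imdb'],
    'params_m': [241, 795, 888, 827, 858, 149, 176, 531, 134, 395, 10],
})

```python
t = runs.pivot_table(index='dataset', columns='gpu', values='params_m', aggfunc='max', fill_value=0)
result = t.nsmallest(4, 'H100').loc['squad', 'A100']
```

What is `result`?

pivot: rows=dataset, cols=gpu, max(params_m):
gpu      A100  H100
dataset            
cifar       0   531
imdb        0   888
mnist     395   795
squad     241   827
wiki      149     0
take 4 rows with smallest H100:
gpu      A100  H100
dataset            
wiki      149     0
cifar       0   531
mnist     395   795
squad     241   827
Hence 241.

241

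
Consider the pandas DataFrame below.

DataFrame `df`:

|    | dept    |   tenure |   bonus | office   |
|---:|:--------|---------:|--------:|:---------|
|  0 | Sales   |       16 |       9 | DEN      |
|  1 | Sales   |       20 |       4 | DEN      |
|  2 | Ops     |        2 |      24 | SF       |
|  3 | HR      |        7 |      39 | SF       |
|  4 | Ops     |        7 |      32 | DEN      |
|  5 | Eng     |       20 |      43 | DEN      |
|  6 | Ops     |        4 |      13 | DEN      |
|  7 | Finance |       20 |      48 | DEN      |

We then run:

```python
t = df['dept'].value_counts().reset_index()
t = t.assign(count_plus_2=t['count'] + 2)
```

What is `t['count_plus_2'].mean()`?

3.6

value_counts of dept:
dept
Ops        3
Sales      2
HR         1
Eng        1
Finance    1
Name: count, dtype: int64
reset_index():
      dept  count
0      Ops      3
1    Sales      2
2       HR      1
3      Eng      1
4  Finance      1
add column count_plus_2 = t['count'] + 2:
      dept  count  count_plus_2
0      Ops      3             5
1    Sales      2             4
2       HR      1             3
3      Eng      1             3
4  Finance      1             3
Hence 3.6.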